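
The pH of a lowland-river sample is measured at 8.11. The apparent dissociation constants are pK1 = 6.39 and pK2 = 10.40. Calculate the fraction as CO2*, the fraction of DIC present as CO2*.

α₀ = 0.0186

α₀ = 1 / (1 + K1/[H⁺] + K1K2/[H⁺]²) = 1 / (1 + 10^+1.72 + 10^-0.57)
   = 1 / (1 + 52.481 + 0.26915) = 1/53.750 = 0.01860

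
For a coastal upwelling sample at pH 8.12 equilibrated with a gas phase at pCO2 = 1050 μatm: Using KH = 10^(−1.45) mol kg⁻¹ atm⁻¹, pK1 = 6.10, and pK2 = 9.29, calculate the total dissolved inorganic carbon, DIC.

DIC = 4.20 mmol/kg

[CO2*] = KH · pCO2 = 10^(−1.45) × 1050×10^-6 = 3.726×10^-5 mol/kg
α₀ = 1/(1 + K1/[H⁺] + K1K2/[H⁺]²) = 1/(1 + 10^+2.02 + 10^+0.85) = 0.008866
DIC = [CO2*]/α₀ = 3.726×10^-5 / 0.008866 = 4.20 mmol/kg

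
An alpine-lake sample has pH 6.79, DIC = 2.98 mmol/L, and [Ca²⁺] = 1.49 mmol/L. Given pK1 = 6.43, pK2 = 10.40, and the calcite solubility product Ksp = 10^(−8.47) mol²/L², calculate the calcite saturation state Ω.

Ω = 0.224

α₂ = 1 / (1 + [H⁺]/K2 + [H⁺]²/(K1K2)) = 1 / (1 + 10^+3.61 + 10^+3.25)
   = 1 / (1 + 4073.8 + 1778.3) = 1/5853.1 = 0.0001709
[CO3²⁻] = α₂ × DIC = 0.0001709 × 2.98 = 0.0005091 mmol/L = 0.5091 μmol/L
Ksp = 10^(−8.47) = 3.388×10^-9
Ω = [Ca²⁺][CO3²⁻]/Ksp = (1.49×10^-3)(5.091×10^-7) / 3.388×10^-9 = 0.224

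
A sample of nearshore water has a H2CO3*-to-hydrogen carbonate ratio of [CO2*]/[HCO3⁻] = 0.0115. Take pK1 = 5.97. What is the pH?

From K1 = [H⁺][HCO3⁻]/[CO2*]:  pH = pK1 − log₁₀([CO2*]/[HCO3⁻])
log₁₀(0.0115) = -1.939
pH = 5.97 − (-1.939) = 7.91

pH = 7.91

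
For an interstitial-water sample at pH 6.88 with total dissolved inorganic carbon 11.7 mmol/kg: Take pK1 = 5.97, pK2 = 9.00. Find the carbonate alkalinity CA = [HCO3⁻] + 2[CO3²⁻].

CA = [HCO3⁻] + 2[CO3²⁻] = (α₁ + 2α₂)·DIC
At pH 6.88: [H⁺]/K1 = 10^-0.91 = 0.12303, K2/[H⁺] = 10^-2.12 = 0.0075858
α₁ = 1/(1 + 0.12303 + 0.0075858) = 1/1.1306 = 0.8845; α₂ = α₁·K2/[H⁺] = 0.006709
α₁ + 2α₂ = 0.8979
CA = 0.8979 × 11.7 = 10.5 mmol/kg

CA = 10.5 mmol/kg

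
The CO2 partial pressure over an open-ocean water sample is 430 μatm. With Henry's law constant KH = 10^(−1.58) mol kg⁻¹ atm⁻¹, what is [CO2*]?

KH = 10^(−1.58) = 2.630×10^-2 mol kg⁻¹ atm⁻¹
[CO2*] = KH · pCO2 = 2.630×10^-2 × 430×10^-6 atm = 1.13×10^-5 mol/kg

[CO2*] = 11.3 μmol/kg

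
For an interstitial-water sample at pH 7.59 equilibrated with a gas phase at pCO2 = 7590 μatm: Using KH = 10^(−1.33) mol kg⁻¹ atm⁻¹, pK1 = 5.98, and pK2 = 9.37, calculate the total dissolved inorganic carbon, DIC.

[CO2*] = KH · pCO2 = 10^(−1.33) × 7590×10^-6 = 3.550×10^-4 mol/kg
α₀ = 1/(1 + K1/[H⁺] + K1K2/[H⁺]²) = 1/(1 + 10^+1.61 + 10^-0.17) = 0.02358
DIC = [CO2*]/α₀ = 3.550×10^-4 / 0.02358 = 15.1 mmol/kg

DIC = 15.1 mmol/kg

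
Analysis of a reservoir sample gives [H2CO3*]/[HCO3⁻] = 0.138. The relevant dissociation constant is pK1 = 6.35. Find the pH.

pH = 7.21

From K1 = [H⁺][HCO3⁻]/[H2CO3*]:  pH = pK1 − log₁₀([H2CO3*]/[HCO3⁻])
log₁₀(0.138) = -0.860
pH = 6.35 − (-0.860) = 7.21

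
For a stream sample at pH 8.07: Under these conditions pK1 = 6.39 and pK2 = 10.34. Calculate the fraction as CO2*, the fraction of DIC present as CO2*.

α₀ = 1 / (1 + K1/[H⁺] + K1K2/[H⁺]²) = 1 / (1 + 10^+1.68 + 10^-0.59)
   = 1 / (1 + 47.863 + 0.25704) = 1/49.120 = 0.02036

α₀ = 0.0204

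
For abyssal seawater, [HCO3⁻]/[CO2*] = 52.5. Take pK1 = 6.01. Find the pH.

From K1 = [H⁺][HCO3⁻]/[CO2*]:  pH = pK1 + log₁₀([HCO3⁻]/[CO2*])
log₁₀(52.5) = +1.720
pH = 6.01 + (+1.720) = 7.73

pH = 7.73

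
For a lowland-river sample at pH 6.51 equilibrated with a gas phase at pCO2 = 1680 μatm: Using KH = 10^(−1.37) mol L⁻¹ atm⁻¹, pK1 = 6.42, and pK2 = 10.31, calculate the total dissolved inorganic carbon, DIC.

[CO2*] = KH · pCO2 = 10^(−1.37) × 1680×10^-6 = 7.167×10^-5 mol/L
α₀ = 1/(1 + K1/[H⁺] + K1K2/[H⁺]²) = 1/(1 + 10^+0.09 + 10^-3.71) = 0.4483
DIC = [CO2*]/α₀ = 7.167×10^-5 / 0.4483 = 0.160 mmol/L

DIC = 0.160 mmol/L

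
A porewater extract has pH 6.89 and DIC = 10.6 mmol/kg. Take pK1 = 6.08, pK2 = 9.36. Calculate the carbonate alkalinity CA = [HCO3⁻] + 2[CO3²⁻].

CA = [HCO3⁻] + 2[CO3²⁻] = (α₁ + 2α₂)·DIC
At pH 6.89: [H⁺]/K1 = 10^-0.81 = 0.15488, K2/[H⁺] = 10^-2.47 = 0.0033884
α₁ = 1/(1 + 0.15488 + 0.0033884) = 1/1.1583 = 0.8634; α₂ = α₁·K2/[H⁺] = 0.002925
α₁ + 2α₂ = 0.8692
CA = 0.8692 × 10.6 = 9.21 mmol/kg

CA = 9.21 mmol/kg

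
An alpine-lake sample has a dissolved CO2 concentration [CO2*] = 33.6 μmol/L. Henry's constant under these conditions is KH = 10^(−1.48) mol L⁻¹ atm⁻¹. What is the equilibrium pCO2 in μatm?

KH = 10^(−1.48) = 3.311×10^-2 mol L⁻¹ atm⁻¹
pCO2 = [CO2*]/KH = 33.6×10^-6 / 3.311×10^-2 = 1.01×10^-3 atm = 1010 μatm

pCO2 = 1010 μatm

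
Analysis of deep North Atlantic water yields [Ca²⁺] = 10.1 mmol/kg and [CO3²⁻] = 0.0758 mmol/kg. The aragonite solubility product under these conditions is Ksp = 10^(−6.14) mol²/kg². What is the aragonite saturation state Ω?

Ω = 1.06

Ksp = 10^(−6.14) = 7.244×10^-7
Ω = [Ca²⁺][CO3²⁻]/Ksp = (10.1×10^-3)(0.0758×10^-3) / 7.244×10^-7 = 1.06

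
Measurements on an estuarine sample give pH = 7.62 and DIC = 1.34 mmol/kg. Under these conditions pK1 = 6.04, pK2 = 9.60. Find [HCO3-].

α₁ = 1 / (1 + [H⁺]/K1 + K2/[H⁺]) = 1 / (1 + 10^-1.58 + 10^-1.98)
   = 1 / (1 + 0.026303 + 0.010471) = 1/1.0368 = 0.9645
[HCO3⁻] = α₁ × DIC = 0.9645 × 1.34 = 1.29 mmol/kg

[HCO3⁻] = 1.29 mmol/kg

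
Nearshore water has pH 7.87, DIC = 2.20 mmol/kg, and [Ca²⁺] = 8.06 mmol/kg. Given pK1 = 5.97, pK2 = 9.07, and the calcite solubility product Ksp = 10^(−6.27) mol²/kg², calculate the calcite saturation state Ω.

α₂ = 1 / (1 + [H⁺]/K2 + [H⁺]²/(K1K2)) = 1 / (1 + 10^+1.20 + 10^-0.70)
   = 1 / (1 + 15.849 + 0.19953) = 1/17.048 = 0.05866
[CO3²⁻] = α₂ × DIC = 0.05866 × 2.20 = 0.1290 mmol/kg
Ksp = 10^(−6.27) = 5.370×10^-7
Ω = [Ca²⁺][CO3²⁻]/Ksp = (8.06×10^-3)(1.290×10^-4) / 5.370×10^-7 = 1.94

Ω = 1.94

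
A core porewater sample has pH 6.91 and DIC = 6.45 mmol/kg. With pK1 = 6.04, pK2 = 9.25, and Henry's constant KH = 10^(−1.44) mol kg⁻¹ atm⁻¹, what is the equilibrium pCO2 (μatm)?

pCO2 = 2.10×10^4 μatm

α₀ = 1 / (1 + K1/[H⁺] + K1K2/[H⁺]²) = 1 / (1 + 10^+0.87 + 10^-1.47)
   = 1 / (1 + 7.4131 + 0.033884) = 1/8.4470 = 0.1184
[CO2*] = α₀ × DIC = 0.1184 × 6.45 = 0.7636 mmol/kg
pCO2 = [CO2*]/KH = 7.636×10^-4 / 3.631×10^-2 = 2.10×10^4 μatm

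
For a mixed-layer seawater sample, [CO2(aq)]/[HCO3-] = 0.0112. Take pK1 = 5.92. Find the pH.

pH = 7.87

From K1 = [H⁺][HCO3-]/[CO2(aq)]:  pH = pK1 − log₁₀([CO2(aq)]/[HCO3-])
log₁₀(0.0112) = -1.951
pH = 5.92 − (-1.951) = 7.87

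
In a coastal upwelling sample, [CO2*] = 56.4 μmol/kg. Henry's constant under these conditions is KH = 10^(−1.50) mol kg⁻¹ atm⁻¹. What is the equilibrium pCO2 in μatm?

pCO2 = 1780 μatm

KH = 10^(−1.50) = 3.162×10^-2 mol kg⁻¹ atm⁻¹
pCO2 = [CO2*]/KH = 56.4×10^-6 / 3.162×10^-2 = 1.78×10^-3 atm = 1780 μatm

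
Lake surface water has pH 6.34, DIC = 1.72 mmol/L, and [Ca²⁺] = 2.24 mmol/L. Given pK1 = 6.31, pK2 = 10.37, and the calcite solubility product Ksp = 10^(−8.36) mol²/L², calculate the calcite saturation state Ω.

α₂ = 1 / (1 + [H⁺]/K2 + [H⁺]²/(K1K2)) = 1 / (1 + 10^+4.03 + 10^+4.00)
   = 1 / (1 + 1.0715×10^4 + 1.0000×10^4) = 1/2.0716×10^4 = 4.827×10^-5
[CO3²⁻] = α₂ × DIC = 4.827×10^-5 × 1.72 = 8.303×10^-5 mmol/L = 0.08303 μmol/L
Ksp = 10^(−8.36) = 4.365×10^-9
Ω = [Ca²⁺][CO3²⁻]/Ksp = (2.24×10^-3)(8.303×10^-8) / 4.365×10^-9 = 0.0426

Ω = 0.0426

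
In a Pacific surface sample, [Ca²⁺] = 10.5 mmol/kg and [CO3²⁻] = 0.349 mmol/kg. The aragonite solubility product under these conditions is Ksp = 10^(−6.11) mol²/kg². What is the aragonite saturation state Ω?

Ω = 4.72

Ksp = 10^(−6.11) = 7.762×10^-7
Ω = [Ca²⁺][CO3²⁻]/Ksp = (10.5×10^-3)(0.349×10^-3) / 7.762×10^-7 = 4.72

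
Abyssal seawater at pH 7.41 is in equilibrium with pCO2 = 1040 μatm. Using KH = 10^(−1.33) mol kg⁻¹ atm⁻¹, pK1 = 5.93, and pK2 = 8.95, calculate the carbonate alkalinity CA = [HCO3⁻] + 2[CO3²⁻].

[CO2*] = KH · pCO2 = 10^(−1.33) × 1040×10^-6 = 4.864×10^-5 mol/kg
α₀ = 1/(1 + K1/[H⁺] + K1K2/[H⁺]²) = 1/(1 + 10^+1.48 + 10^-0.06) = 0.03118
DIC = [CO2*]/α₀ = 4.864×10^-5 / 0.03118 = 1.560 mmol/kg
CA = (α₁ + 2α₂)·DIC = (0.9417 + 2×0.02716) × 1.560 = 1.55 mmol/kg

CA = 1.55 mmol/kg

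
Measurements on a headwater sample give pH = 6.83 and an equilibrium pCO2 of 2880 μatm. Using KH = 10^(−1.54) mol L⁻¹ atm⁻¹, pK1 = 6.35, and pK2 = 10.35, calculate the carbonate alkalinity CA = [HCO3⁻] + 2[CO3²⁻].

CA = 0.251 mmol/L

[CO2*] = KH · pCO2 = 10^(−1.54) × 2880×10^-6 = 8.306×10^-5 mol/L
α₀ = 1/(1 + K1/[H⁺] + K1K2/[H⁺]²) = 1/(1 + 10^+0.48 + 10^-3.04) = 0.2487
DIC = [CO2*]/α₀ = 8.306×10^-5 / 0.2487 = 0.3340 mmol/L
CA = (α₁ + 2α₂)·DIC = (0.7511 + 2×0.0002268) × 0.3340 = 0.251 mmol/L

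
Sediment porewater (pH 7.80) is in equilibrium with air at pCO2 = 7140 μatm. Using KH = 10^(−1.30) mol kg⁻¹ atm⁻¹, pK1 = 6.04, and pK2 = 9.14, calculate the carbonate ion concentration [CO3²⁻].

[CO3²⁻] = 0.941 mmol/kg

[CO2*] = KH · pCO2 = 10^(−1.30) × 7140×10^-6 = 3.578×10^-4 mol/kg
α₀ = 1/(1 + K1/[H⁺] + K1K2/[H⁺]²) = 1/(1 + 10^+1.76 + 10^+0.42) = 0.01635
DIC = [CO2*]/α₀ = 3.578×10^-4 / 0.01635 = 21.89 mmol/kg
[CO3²⁻] = α₂·DIC; α₂ = 0.04300, so [CO3²⁻] = 0.04300 × 21.89 = 0.941 mmol/kg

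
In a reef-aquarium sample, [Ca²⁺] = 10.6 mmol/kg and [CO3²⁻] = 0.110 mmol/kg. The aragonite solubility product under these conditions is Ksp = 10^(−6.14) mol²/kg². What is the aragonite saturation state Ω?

Ω = 1.61

Ksp = 10^(−6.14) = 7.244×10^-7
Ω = [Ca²⁺][CO3²⁻]/Ksp = (10.6×10^-3)(0.110×10^-3) / 7.244×10^-7 = 1.61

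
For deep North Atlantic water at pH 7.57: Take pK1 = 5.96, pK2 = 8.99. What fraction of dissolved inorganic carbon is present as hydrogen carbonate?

α₁ = 0.941

α₁ = 1 / (1 + [H⁺]/K1 + K2/[H⁺]) = 1 / (1 + 10^-1.61 + 10^-1.42)
   = 1 / (1 + 0.024547 + 0.038019) = 1/1.0626 = 0.9411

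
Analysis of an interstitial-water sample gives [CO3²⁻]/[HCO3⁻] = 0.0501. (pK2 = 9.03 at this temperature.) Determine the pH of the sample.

pH = 7.73

From K2 = [H⁺][CO3²⁻]/[HCO3⁻]:  pH = pK2 + log₁₀([CO3²⁻]/[HCO3⁻])
log₁₀(0.0501) = -1.300
pH = 9.03 + (-1.300) = 7.73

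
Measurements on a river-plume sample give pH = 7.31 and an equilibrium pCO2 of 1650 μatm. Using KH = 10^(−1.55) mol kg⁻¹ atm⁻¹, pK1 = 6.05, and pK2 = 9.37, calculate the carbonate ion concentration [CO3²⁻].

[CO3²⁻] = 7.37 μmol/kg

[CO2*] = KH · pCO2 = 10^(−1.55) × 1650×10^-6 = 4.650×10^-5 mol/kg
α₀ = 1/(1 + K1/[H⁺] + K1K2/[H⁺]²) = 1/(1 + 10^+1.26 + 10^-0.80) = 0.05166
DIC = [CO2*]/α₀ = 4.650×10^-5 / 0.05166 = 0.9001 mmol/kg
[CO3²⁻] = α₂·DIC; α₂ = 0.008188, so [CO3²⁻] = 0.008188 × 0.9001 = 0.00737 mmol/kg = 7.37 μmol/kg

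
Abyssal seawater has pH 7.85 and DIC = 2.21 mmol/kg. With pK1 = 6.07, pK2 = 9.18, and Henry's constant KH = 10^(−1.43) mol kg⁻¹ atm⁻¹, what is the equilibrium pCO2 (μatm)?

α₀ = 1 / (1 + K1/[H⁺] + K1K2/[H⁺]²) = 1 / (1 + 10^+1.78 + 10^+0.45)
   = 1 / (1 + 60.256 + 2.8184) = 1/64.074 = 0.01561
[CO2*] = α₀ × DIC = 0.01561 × 2.21 = 0.03449 mmol/kg
pCO2 = [CO2*]/KH = 3.449×10^-5 / 3.715×10^-2 = 928 μatm

pCO2 = 928 μatm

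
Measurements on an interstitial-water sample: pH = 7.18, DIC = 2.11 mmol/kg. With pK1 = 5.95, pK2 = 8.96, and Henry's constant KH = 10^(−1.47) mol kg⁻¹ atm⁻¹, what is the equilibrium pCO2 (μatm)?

pCO2 = 3410 μatm

α₀ = 1 / (1 + K1/[H⁺] + K1K2/[H⁺]²) = 1 / (1 + 10^+1.23 + 10^-0.55)
   = 1 / (1 + 16.982 + 0.28184) = 1/18.264 = 0.05475
[CO2*] = α₀ × DIC = 0.05475 × 2.11 = 0.1155 mmol/kg
pCO2 = [CO2*]/KH = 1.155×10^-4 / 3.388×10^-2 = 3410 μatm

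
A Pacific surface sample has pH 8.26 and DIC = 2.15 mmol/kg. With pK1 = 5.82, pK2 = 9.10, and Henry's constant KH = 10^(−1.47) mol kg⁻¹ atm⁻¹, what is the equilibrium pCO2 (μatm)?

pCO2 = 201 μatm

α₀ = 1 / (1 + K1/[H⁺] + K1K2/[H⁺]²) = 1 / (1 + 10^+2.44 + 10^+1.60)
   = 1 / (1 + 275.42 + 39.811) = 1/316.23 = 0.003162
[CO2*] = α₀ × DIC = 0.003162 × 2.15 = 0.006799 mmol/kg = 6.799 μmol/kg
pCO2 = [CO2*]/KH = 6.799×10^-6 / 3.388×10^-2 = 201 μatm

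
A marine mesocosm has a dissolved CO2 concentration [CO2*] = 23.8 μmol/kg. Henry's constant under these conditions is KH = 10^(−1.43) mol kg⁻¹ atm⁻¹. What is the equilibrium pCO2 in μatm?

pCO2 = 641 μatm

KH = 10^(−1.43) = 3.715×10^-2 mol kg⁻¹ atm⁻¹
pCO2 = [CO2*]/KH = 23.8×10^-6 / 3.715×10^-2 = 6.41×10^-4 atm = 641 μatm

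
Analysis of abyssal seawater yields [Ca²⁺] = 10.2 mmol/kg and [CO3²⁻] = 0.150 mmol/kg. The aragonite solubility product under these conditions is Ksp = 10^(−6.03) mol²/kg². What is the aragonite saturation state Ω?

Ksp = 10^(−6.03) = 9.333×10^-7
Ω = [Ca²⁺][CO3²⁻]/Ksp = (10.2×10^-3)(0.150×10^-3) / 9.333×10^-7 = 1.64

Ω = 1.64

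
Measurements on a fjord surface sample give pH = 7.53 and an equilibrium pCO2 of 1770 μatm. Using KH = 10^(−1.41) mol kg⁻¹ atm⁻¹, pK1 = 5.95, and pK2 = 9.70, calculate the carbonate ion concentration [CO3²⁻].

[CO3²⁻] = 17.7 μmol/kg

[CO2*] = KH · pCO2 = 10^(−1.41) × 1770×10^-6 = 6.886×10^-5 mol/kg
α₀ = 1/(1 + K1/[H⁺] + K1K2/[H⁺]²) = 1/(1 + 10^+1.58 + 10^-0.59) = 0.02546
DIC = [CO2*]/α₀ = 6.886×10^-5 / 0.02546 = 2.705 mmol/kg
[CO3²⁻] = α₂·DIC; α₂ = 0.006544, so [CO3²⁻] = 0.006544 × 2.705 = 0.0177 mmol/kg = 17.7 μmol/kg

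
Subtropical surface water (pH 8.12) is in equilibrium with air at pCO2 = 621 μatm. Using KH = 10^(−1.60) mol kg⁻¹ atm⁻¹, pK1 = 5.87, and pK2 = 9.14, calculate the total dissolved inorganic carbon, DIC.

DIC = 3.05 mmol/kg

[CO2*] = KH · pCO2 = 10^(−1.60) × 621×10^-6 = 1.560×10^-5 mol/kg
α₀ = 1/(1 + K1/[H⁺] + K1K2/[H⁺]²) = 1/(1 + 10^+2.25 + 10^+1.23) = 0.005107
DIC = [CO2*]/α₀ = 1.560×10^-5 / 0.005107 = 3.05 mmol/kg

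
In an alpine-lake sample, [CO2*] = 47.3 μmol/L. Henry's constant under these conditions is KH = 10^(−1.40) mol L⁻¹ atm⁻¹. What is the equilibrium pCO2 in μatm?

pCO2 = 1190 μatm

KH = 10^(−1.40) = 3.981×10^-2 mol L⁻¹ atm⁻¹
pCO2 = [CO2*]/KH = 47.3×10^-6 / 3.981×10^-2 = 1.19×10^-3 atm = 1190 μatm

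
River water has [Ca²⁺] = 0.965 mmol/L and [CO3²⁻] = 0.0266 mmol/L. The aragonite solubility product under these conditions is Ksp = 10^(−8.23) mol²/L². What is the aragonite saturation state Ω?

Ω = 4.36

Ksp = 10^(−8.23) = 5.888×10^-9
Ω = [Ca²⁺][CO3²⁻]/Ksp = (0.965×10^-3)(0.0266×10^-3) / 5.888×10^-9 = 4.36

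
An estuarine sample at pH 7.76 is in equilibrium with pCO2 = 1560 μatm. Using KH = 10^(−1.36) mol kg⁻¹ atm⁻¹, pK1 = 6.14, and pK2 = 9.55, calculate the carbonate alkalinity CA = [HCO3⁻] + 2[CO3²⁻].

CA = 2.93 mmol/kg

[CO2*] = KH · pCO2 = 10^(−1.36) × 1560×10^-6 = 6.810×10^-5 mol/kg
α₀ = 1/(1 + K1/[H⁺] + K1K2/[H⁺]²) = 1/(1 + 10^+1.62 + 10^-0.17) = 0.02306
DIC = [CO2*]/α₀ = 6.810×10^-5 / 0.02306 = 2.953 mmol/kg
CA = (α₁ + 2α₂)·DIC = (0.9613 + 2×0.01559) × 2.953 = 2.93 mmol/kg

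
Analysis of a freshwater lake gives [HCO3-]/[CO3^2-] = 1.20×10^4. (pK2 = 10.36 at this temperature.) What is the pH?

pH = 6.28

From K2 = [H⁺][CO3^2-]/[HCO3-]:  pH = pK2 − log₁₀([HCO3-]/[CO3^2-])
log₁₀(1.20×10^4) = +4.079
pH = 10.36 − (+4.079) = 6.28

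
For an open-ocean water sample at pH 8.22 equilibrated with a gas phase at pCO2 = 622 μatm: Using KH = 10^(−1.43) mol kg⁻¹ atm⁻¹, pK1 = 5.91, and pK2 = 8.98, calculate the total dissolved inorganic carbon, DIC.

DIC = 5.56 mmol/kg

[CO2*] = KH · pCO2 = 10^(−1.43) × 622×10^-6 = 2.311×10^-5 mol/kg
α₀ = 1/(1 + K1/[H⁺] + K1K2/[H⁺]²) = 1/(1 + 10^+2.31 + 10^+1.55) = 0.004155
DIC = [CO2*]/α₀ = 2.311×10^-5 / 0.004155 = 5.56 mmol/kg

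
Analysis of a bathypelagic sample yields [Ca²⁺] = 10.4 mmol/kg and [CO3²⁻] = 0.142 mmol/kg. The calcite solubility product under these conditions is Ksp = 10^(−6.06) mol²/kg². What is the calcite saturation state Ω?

Ksp = 10^(−6.06) = 8.710×10^-7
Ω = [Ca²⁺][CO3²⁻]/Ksp = (10.4×10^-3)(0.142×10^-3) / 8.710×10^-7 = 1.70

Ω = 1.70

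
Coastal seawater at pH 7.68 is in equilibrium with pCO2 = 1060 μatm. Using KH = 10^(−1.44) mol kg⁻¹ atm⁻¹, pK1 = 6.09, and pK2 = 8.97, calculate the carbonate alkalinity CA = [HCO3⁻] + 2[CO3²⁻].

[CO2*] = KH · pCO2 = 10^(−1.44) × 1060×10^-6 = 3.849×10^-5 mol/kg
α₀ = 1/(1 + K1/[H⁺] + K1K2/[H⁺]²) = 1/(1 + 10^+1.59 + 10^+0.30) = 0.02387
DIC = [CO2*]/α₀ = 3.849×10^-5 / 0.02387 = 1.613 mmol/kg
CA = (α₁ + 2α₂)·DIC = (0.9285 + 2×0.04762) × 1.613 = 1.65 mmol/kg

CA = 1.65 mmol/kg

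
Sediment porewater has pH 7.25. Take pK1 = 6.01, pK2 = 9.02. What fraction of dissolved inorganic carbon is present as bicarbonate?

α₁ = 0.931

α₁ = 1 / (1 + [H⁺]/K1 + K2/[H⁺]) = 1 / (1 + 10^-1.24 + 10^-1.77)
   = 1 / (1 + 0.057544 + 0.016982) = 1/1.0745 = 0.9306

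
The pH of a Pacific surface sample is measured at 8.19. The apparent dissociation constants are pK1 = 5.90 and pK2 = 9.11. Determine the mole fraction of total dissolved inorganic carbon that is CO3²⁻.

α₂ = 1 / (1 + [H⁺]/K2 + [H⁺]²/(K1K2)) = 1 / (1 + 10^+0.92 + 10^-1.37)
   = 1 / (1 + 8.3176 + 0.042658) = 1/9.3603 = 0.1068

α₂ = 0.107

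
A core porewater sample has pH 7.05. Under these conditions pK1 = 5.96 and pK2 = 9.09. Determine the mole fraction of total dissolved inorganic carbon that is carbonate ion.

α₂ = 0.00836

α₂ = 1 / (1 + [H⁺]/K2 + [H⁺]²/(K1K2)) = 1 / (1 + 10^+2.04 + 10^+0.95)
   = 1 / (1 + 109.65 + 8.9125) = 1/119.56 = 0.008364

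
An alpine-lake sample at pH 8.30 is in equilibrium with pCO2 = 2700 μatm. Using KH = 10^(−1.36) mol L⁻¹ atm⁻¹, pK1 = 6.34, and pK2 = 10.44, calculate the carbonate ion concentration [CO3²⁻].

[CO3²⁻] = 0.0779 mmol/L

[CO2*] = KH · pCO2 = 10^(−1.36) × 2700×10^-6 = 1.179×10^-4 mol/L
α₀ = 1/(1 + K1/[H⁺] + K1K2/[H⁺]²) = 1/(1 + 10^+1.96 + 10^-0.18) = 0.01077
DIC = [CO2*]/α₀ = 1.179×10^-4 / 0.01077 = 10.94 mmol/L
[CO3²⁻] = α₂·DIC; α₂ = 0.007115, so [CO3²⁻] = 0.007115 × 10.94 = 0.0779 mmol/L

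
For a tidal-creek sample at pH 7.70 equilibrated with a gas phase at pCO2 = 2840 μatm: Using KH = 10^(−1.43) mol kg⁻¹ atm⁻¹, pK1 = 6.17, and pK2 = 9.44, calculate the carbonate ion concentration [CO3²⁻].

[CO3²⁻] = 0.0651 mmol/kg

[CO2*] = KH · pCO2 = 10^(−1.43) × 2840×10^-6 = 1.055×10^-4 mol/kg
α₀ = 1/(1 + K1/[H⁺] + K1K2/[H⁺]²) = 1/(1 + 10^+1.53 + 10^-0.21) = 0.02817
DIC = [CO2*]/α₀ = 1.055×10^-4 / 0.02817 = 3.746 mmol/kg
[CO3²⁻] = α₂·DIC; α₂ = 0.01737, so [CO3²⁻] = 0.01737 × 3.746 = 0.0651 mmol/kg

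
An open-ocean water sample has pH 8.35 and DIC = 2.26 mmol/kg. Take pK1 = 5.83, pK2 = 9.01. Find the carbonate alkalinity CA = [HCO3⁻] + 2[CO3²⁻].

CA = [HCO3⁻] + 2[CO3²⁻] = (α₁ + 2α₂)·DIC
At pH 8.35: [H⁺]/K1 = 10^-2.52 = 0.0030200, K2/[H⁺] = 10^-0.66 = 0.21878
α₁ = 1/(1 + 0.0030200 + 0.21878) = 1/1.2218 = 0.8185; α₂ = α₁·K2/[H⁺] = 0.1791
α₁ + 2α₂ = 1.1766
CA = 1.1766 × 2.26 = 2.66 mmol/kg

CA = 2.66 mmol/kg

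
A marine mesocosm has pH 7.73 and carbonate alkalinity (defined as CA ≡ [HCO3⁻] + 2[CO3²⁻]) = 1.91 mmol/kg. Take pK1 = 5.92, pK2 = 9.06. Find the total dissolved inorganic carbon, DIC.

DIC = 1.86 mmol/kg

CA = [HCO3⁻] + 2[CO3²⁻] = (α₁ + 2α₂)·DIC
At pH 7.73: [H⁺]/K1 = 10^-1.81 = 0.015488, K2/[H⁺] = 10^-1.33 = 0.046774
α₁ = 1/(1 + 0.015488 + 0.046774) = 1/1.0623 = 0.9414; α₂ = α₁·K2/[H⁺] = 0.04403
α₁ + 2α₂ = 1.0295
DIC = CA / (α₁ + 2α₂) = 1.91 / 1.0295 = 1.86 mmol/kg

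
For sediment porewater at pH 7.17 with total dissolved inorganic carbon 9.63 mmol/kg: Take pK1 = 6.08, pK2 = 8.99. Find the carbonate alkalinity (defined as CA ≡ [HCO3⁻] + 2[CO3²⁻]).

CA = [HCO3⁻] + 2[CO3²⁻] = (α₁ + 2α₂)·DIC
At pH 7.17: [H⁺]/K1 = 10^-1.09 = 0.081283, K2/[H⁺] = 10^-1.82 = 0.015136
α₁ = 1/(1 + 0.081283 + 0.015136) = 1/1.0964 = 0.9121; α₂ = α₁·K2/[H⁺] = 0.01380
α₁ + 2α₂ = 0.9397
CA = 0.9397 × 9.63 = 9.05 mmol/kg

CA = 9.05 mmol/kg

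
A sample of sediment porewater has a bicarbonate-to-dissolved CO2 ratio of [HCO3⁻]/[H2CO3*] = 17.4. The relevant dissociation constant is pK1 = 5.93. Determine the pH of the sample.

pH = 7.17

From K1 = [H⁺][HCO3⁻]/[H2CO3*]:  pH = pK1 + log₁₀([HCO3⁻]/[H2CO3*])
log₁₀(17.4) = +1.241
pH = 5.93 + (+1.241) = 7.17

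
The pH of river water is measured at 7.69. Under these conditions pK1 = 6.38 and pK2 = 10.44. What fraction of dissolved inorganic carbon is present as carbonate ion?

α₂ = 1 / (1 + [H⁺]/K2 + [H⁺]²/(K1K2)) = 1 / (1 + 10^+2.75 + 10^+1.44)
   = 1 / (1 + 562.34 + 27.542) = 1/590.88 = 0.001692

α₂ = 0.00169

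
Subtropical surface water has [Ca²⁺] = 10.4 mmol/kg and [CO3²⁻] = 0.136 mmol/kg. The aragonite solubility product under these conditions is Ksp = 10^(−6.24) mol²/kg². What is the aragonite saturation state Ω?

Ω = 2.46

Ksp = 10^(−6.24) = 5.754×10^-7
Ω = [Ca²⁺][CO3²⁻]/Ksp = (10.4×10^-3)(0.136×10^-3) / 5.754×10^-7 = 2.46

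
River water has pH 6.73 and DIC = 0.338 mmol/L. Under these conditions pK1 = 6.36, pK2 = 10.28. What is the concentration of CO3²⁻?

α₂ = 1 / (1 + [H⁺]/K2 + [H⁺]²/(K1K2)) = 1 / (1 + 10^+3.55 + 10^+3.18)
   = 1 / (1 + 3548.1 + 1513.6) = 1/5062.7 = 0.0001975
[CO3²⁻] = α₂ × DIC = 0.0001975 × 0.338 = 6.68×10^-5 mmol/L = 0.0668 μmol/L

[CO3²⁻] = 0.0668 μmol/L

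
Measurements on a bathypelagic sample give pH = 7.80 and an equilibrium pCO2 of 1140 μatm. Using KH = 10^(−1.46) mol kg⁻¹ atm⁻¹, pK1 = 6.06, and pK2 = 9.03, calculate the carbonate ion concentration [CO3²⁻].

[CO2*] = KH · pCO2 = 10^(−1.46) × 1140×10^-6 = 3.953×10^-5 mol/kg
α₀ = 1/(1 + K1/[H⁺] + K1K2/[H⁺]²) = 1/(1 + 10^+1.74 + 10^+0.51) = 0.01689
DIC = [CO2*]/α₀ = 3.953×10^-5 / 0.01689 = 2.340 mmol/kg
[CO3²⁻] = α₂·DIC; α₂ = 0.05467, so [CO3²⁻] = 0.05467 × 2.340 = 0.128 mmol/kg

[CO3²⁻] = 0.128 mmol/kg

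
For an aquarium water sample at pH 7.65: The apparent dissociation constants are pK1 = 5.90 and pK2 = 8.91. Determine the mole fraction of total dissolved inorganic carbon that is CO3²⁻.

α₂ = 0.0512

α₂ = 1 / (1 + [H⁺]/K2 + [H⁺]²/(K1K2)) = 1 / (1 + 10^+1.26 + 10^-0.49)
   = 1 / (1 + 18.197 + 0.32359) = 1/19.521 = 0.05123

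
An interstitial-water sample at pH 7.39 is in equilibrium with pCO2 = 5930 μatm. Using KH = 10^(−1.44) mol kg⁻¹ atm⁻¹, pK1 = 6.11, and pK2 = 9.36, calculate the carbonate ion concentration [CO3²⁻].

[CO2*] = KH · pCO2 = 10^(−1.44) × 5930×10^-6 = 2.153×10^-4 mol/kg
α₀ = 1/(1 + K1/[H⁺] + K1K2/[H⁺]²) = 1/(1 + 10^+1.28 + 10^-0.69) = 0.04936
DIC = [CO2*]/α₀ = 2.153×10^-4 / 0.04936 = 4.362 mmol/kg
[CO3²⁻] = α₂·DIC; α₂ = 0.01008, so [CO3²⁻] = 0.01008 × 4.362 = 0.0440 mmol/kg

[CO3²⁻] = 0.0440 mmol/kg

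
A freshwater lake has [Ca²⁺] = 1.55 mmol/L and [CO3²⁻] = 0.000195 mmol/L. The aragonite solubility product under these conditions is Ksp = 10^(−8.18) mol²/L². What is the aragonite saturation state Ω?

Ω = 0.0457

Ksp = 10^(−8.18) = 6.607×10^-9
Ω = [Ca²⁺][CO3²⁻]/Ksp = (1.55×10^-3)(0.000195×10^-3) / 6.607×10^-9 = 0.0457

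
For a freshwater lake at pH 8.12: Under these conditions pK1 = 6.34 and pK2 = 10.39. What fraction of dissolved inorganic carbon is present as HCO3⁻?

α₁ = 0.979

α₁ = 1 / (1 + [H⁺]/K1 + K2/[H⁺]) = 1 / (1 + 10^-1.78 + 10^-2.27)
   = 1 / (1 + 0.016596 + 0.0053703) = 1/1.0220 = 0.9785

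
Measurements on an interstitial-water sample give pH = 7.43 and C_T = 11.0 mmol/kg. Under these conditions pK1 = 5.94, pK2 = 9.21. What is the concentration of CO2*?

α₀ = 1 / (1 + K1/[H⁺] + K1K2/[H⁺]²) = 1 / (1 + 10^+1.49 + 10^-0.29)
   = 1 / (1 + 30.903 + 0.51286) = 1/32.416 = 0.03085
[CO2*] = α₀ × DIC = 0.03085 × 11.0 = 0.339 mmol/kg

[CO2*] = 0.339 mmol/kg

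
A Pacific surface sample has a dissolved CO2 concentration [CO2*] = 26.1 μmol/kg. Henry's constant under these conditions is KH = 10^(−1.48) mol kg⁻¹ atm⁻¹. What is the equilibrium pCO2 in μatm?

KH = 10^(−1.48) = 3.311×10^-2 mol kg⁻¹ atm⁻¹
pCO2 = [CO2*]/KH = 26.1×10^-6 / 3.311×10^-2 = 7.88×10^-4 atm = 788 μatm

pCO2 = 788 μatm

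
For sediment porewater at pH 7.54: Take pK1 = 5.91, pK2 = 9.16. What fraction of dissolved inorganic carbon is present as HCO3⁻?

α₁ = 0.955

α₁ = 1 / (1 + [H⁺]/K1 + K2/[H⁺]) = 1 / (1 + 10^-1.63 + 10^-1.62)
   = 1 / (1 + 0.023442 + 0.023988) = 1/1.0474 = 0.9547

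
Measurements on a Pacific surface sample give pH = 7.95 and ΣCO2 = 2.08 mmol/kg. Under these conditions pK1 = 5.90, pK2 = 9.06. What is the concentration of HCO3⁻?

α₁ = 1 / (1 + [H⁺]/K1 + K2/[H⁺]) = 1 / (1 + 10^-2.05 + 10^-1.11)
   = 1 / (1 + 0.0089125 + 0.077625) = 1/1.0865 = 0.9204
[HCO3⁻] = α₁ × DIC = 0.9204 × 2.08 = 1.91 mmol/kg

[HCO3⁻] = 1.91 mmol/kg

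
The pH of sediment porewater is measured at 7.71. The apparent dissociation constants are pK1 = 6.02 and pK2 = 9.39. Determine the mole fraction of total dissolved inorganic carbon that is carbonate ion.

α₂ = 1 / (1 + [H⁺]/K2 + [H⁺]²/(K1K2)) = 1 / (1 + 10^+1.68 + 10^-0.01)
   = 1 / (1 + 47.863 + 0.97724) = 1/49.840 = 0.02006

α₂ = 0.0201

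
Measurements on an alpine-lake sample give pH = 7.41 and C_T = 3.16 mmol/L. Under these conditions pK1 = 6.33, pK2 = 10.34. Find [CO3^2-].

α₂ = 1 / (1 + [H⁺]/K2 + [H⁺]²/(K1K2)) = 1 / (1 + 10^+2.93 + 10^+1.85)
   = 1 / (1 + 851.14 + 70.795) = 1/922.93 = 0.001084
[CO3²⁻] = α₂ × DIC = 0.001084 × 3.16 = 0.00342 mmol/L = 3.42 μmol/L

[CO3²⁻] = 3.42 μmol/L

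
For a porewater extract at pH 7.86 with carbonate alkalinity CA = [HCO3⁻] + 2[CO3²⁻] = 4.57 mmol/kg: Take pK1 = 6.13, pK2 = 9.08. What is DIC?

DIC = 4.40 mmol/kg

CA = [HCO3⁻] + 2[CO3²⁻] = (α₁ + 2α₂)·DIC
At pH 7.86: [H⁺]/K1 = 10^-1.73 = 0.018621, K2/[H⁺] = 10^-1.22 = 0.060256
α₁ = 1/(1 + 0.018621 + 0.060256) = 1/1.0789 = 0.9269; α₂ = α₁·K2/[H⁺] = 0.05585
α₁ + 2α₂ = 1.0386
DIC = CA / (α₁ + 2α₂) = 4.57 / 1.0386 = 4.40 mmol/kg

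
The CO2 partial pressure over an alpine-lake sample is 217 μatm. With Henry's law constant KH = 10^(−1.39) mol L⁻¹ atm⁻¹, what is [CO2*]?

KH = 10^(−1.39) = 4.074×10^-2 mol L⁻¹ atm⁻¹
[CO2*] = KH · pCO2 = 4.074×10^-2 × 217×10^-6 atm = 8.84×10^-6 mol/L

[CO2*] = 8.84 μmol/L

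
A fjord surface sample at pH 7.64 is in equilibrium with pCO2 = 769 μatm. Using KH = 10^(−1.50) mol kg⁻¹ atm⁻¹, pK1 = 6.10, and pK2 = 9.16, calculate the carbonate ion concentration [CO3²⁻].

[CO3²⁻] = 0.0255 mmol/kg

[CO2*] = KH · pCO2 = 10^(−1.50) × 769×10^-6 = 2.432×10^-5 mol/kg
α₀ = 1/(1 + K1/[H⁺] + K1K2/[H⁺]²) = 1/(1 + 10^+1.54 + 10^+0.02) = 0.02723
DIC = [CO2*]/α₀ = 2.432×10^-5 / 0.02723 = 0.8930 mmol/kg
[CO3²⁻] = α₂·DIC; α₂ = 0.02852, so [CO3²⁻] = 0.02852 × 0.8930 = 0.0255 mmol/kg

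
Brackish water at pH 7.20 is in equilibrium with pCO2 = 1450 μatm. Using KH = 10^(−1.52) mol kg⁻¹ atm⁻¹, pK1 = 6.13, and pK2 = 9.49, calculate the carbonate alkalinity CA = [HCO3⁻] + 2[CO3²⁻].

CA = 0.520 mmol/kg

[CO2*] = KH · pCO2 = 10^(−1.52) × 1450×10^-6 = 4.379×10^-5 mol/kg
α₀ = 1/(1 + K1/[H⁺] + K1K2/[H⁺]²) = 1/(1 + 10^+1.07 + 10^-1.22) = 0.07807
DIC = [CO2*]/α₀ = 4.379×10^-5 / 0.07807 = 0.5609 mmol/kg
CA = (α₁ + 2α₂)·DIC = (0.9172 + 2×0.004704) × 0.5609 = 0.520 mmol/kg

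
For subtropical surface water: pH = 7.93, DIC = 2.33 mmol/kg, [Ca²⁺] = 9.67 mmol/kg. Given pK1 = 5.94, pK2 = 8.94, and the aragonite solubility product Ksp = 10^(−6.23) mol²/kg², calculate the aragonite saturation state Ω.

Ω = 3.37

α₂ = 1 / (1 + [H⁺]/K2 + [H⁺]²/(K1K2)) = 1 / (1 + 10^+1.01 + 10^-0.98)
   = 1 / (1 + 10.233 + 0.10471) = 1/11.338 = 0.08820
[CO3²⁻] = α₂ × DIC = 0.08820 × 2.33 = 0.2055 mmol/kg
Ksp = 10^(−6.23) = 5.888×10^-7
Ω = [Ca²⁺][CO3²⁻]/Ksp = (9.67×10^-3)(2.055×10^-4) / 5.888×10^-7 = 3.37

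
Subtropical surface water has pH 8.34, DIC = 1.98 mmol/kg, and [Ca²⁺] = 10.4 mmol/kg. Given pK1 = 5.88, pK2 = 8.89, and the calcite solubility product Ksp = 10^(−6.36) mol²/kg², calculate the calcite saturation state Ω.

Ω = 10.3

α₂ = 1 / (1 + [H⁺]/K2 + [H⁺]²/(K1K2)) = 1 / (1 + 10^+0.55 + 10^-1.91)
   = 1 / (1 + 3.5481 + 0.012303) = 1/4.5604 = 0.2193
[CO3²⁻] = α₂ × DIC = 0.2193 × 1.98 = 0.4342 mmol/kg
Ksp = 10^(−6.36) = 4.365×10^-7
Ω = [Ca²⁺][CO3²⁻]/Ksp = (10.4×10^-3)(4.342×10^-4) / 4.365×10^-7 = 10.3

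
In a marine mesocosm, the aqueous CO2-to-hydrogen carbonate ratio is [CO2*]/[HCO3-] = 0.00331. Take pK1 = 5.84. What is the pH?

pH = 8.32

From K1 = [H⁺][HCO3-]/[CO2*]:  pH = pK1 − log₁₀([CO2*]/[HCO3-])
log₁₀(0.00331) = -2.480
pH = 5.84 − (-2.480) = 8.32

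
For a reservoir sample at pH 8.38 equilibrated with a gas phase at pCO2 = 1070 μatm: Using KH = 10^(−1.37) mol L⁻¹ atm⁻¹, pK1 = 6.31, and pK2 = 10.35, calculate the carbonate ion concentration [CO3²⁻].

[CO2*] = KH · pCO2 = 10^(−1.37) × 1070×10^-6 = 4.564×10^-5 mol/L
α₀ = 1/(1 + K1/[H⁺] + K1K2/[H⁺]²) = 1/(1 + 10^+2.07 + 10^+0.10) = 0.008351
DIC = [CO2*]/α₀ = 4.564×10^-5 / 0.008351 = 5.466 mmol/L
[CO3²⁻] = α₂·DIC; α₂ = 0.01051, so [CO3²⁻] = 0.01051 × 5.466 = 0.0575 mmol/L

[CO3²⁻] = 0.0575 mmol/L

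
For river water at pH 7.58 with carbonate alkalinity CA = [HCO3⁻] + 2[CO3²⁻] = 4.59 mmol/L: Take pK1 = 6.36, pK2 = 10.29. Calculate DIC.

CA = [HCO3⁻] + 2[CO3²⁻] = (α₁ + 2α₂)·DIC
At pH 7.58: [H⁺]/K1 = 10^-1.22 = 0.060256, K2/[H⁺] = 10^-2.71 = 0.0019498
α₁ = 1/(1 + 0.060256 + 0.0019498) = 1/1.0622 = 0.9414; α₂ = α₁·K2/[H⁺] = 0.001836
α₁ + 2α₂ = 0.9451
DIC = CA / (α₁ + 2α₂) = 4.59 / 0.9451 = 4.86 mmol/L

DIC = 4.86 mmol/L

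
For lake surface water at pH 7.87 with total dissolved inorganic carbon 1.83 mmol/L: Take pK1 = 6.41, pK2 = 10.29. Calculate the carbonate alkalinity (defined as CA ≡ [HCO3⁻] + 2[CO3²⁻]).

CA = 1.78 mmol/L

CA = [HCO3⁻] + 2[CO3²⁻] = (α₁ + 2α₂)·DIC
At pH 7.87: [H⁺]/K1 = 10^-1.46 = 0.034674, K2/[H⁺] = 10^-2.42 = 0.0038019
α₁ = 1/(1 + 0.034674 + 0.0038019) = 1/1.0385 = 0.9629; α₂ = α₁·K2/[H⁺] = 0.003661
α₁ + 2α₂ = 0.9703
CA = 0.9703 × 1.83 = 1.78 mmol/L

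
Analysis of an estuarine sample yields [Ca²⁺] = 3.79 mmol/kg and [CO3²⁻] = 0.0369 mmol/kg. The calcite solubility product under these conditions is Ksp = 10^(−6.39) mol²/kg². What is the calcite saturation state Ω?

Ksp = 10^(−6.39) = 4.074×10^-7
Ω = [Ca²⁺][CO3²⁻]/Ksp = (3.79×10^-3)(0.0369×10^-3) / 4.074×10^-7 = 0.343

Ω = 0.343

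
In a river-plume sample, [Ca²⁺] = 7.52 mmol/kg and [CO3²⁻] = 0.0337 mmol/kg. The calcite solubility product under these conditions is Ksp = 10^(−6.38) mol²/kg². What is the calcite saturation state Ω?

Ω = 0.608

Ksp = 10^(−6.38) = 4.169×10^-7
Ω = [Ca²⁺][CO3²⁻]/Ksp = (7.52×10^-3)(0.0337×10^-3) / 4.169×10^-7 = 0.608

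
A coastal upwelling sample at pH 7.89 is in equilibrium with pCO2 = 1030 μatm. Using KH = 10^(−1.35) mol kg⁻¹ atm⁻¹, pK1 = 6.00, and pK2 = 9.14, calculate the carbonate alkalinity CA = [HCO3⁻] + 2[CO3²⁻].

CA = 3.97 mmol/kg

[CO2*] = KH · pCO2 = 10^(−1.35) × 1030×10^-6 = 4.601×10^-5 mol/kg
α₀ = 1/(1 + K1/[H⁺] + K1K2/[H⁺]²) = 1/(1 + 10^+1.89 + 10^+0.64) = 0.01205
DIC = [CO2*]/α₀ = 4.601×10^-5 / 0.01205 = 3.818 mmol/kg
CA = (α₁ + 2α₂)·DIC = (0.9354 + 2×0.05260) × 3.818 = 3.97 mmol/kg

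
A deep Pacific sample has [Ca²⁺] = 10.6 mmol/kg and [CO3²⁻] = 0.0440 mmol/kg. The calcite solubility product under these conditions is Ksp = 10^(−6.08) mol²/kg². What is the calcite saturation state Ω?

Ω = 0.561

Ksp = 10^(−6.08) = 8.318×10^-7
Ω = [Ca²⁺][CO3²⁻]/Ksp = (10.6×10^-3)(0.0440×10^-3) / 8.318×10^-7 = 0.561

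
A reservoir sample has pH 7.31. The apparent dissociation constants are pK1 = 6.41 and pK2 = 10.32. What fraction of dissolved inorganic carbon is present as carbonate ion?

α₂ = 1 / (1 + [H⁺]/K2 + [H⁺]²/(K1K2)) = 1 / (1 + 10^+3.01 + 10^+2.11)
   = 1 / (1 + 1023.3 + 128.82) = 1/1153.1 = 0.0008672

α₂ = 0.000867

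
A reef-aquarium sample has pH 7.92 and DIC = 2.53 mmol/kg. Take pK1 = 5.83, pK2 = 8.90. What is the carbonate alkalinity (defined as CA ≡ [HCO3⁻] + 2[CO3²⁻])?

CA = 2.75 mmol/kg

CA = [HCO3⁻] + 2[CO3²⁻] = (α₁ + 2α₂)·DIC
At pH 7.92: [H⁺]/K1 = 10^-2.09 = 0.0081283, K2/[H⁺] = 10^-0.98 = 0.10471
α₁ = 1/(1 + 0.0081283 + 0.10471) = 1/1.1128 = 0.8986; α₂ = α₁·K2/[H⁺] = 0.09410
α₁ + 2α₂ = 1.0868
CA = 1.0868 × 2.53 = 2.75 mmol/kg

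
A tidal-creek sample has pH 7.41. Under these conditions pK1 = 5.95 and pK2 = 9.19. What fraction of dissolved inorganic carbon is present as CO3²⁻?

α₂ = 1 / (1 + [H⁺]/K2 + [H⁺]²/(K1K2)) = 1 / (1 + 10^+1.78 + 10^+0.32)
   = 1 / (1 + 60.256 + 2.0893) = 1/63.345 = 0.01579

α₂ = 0.0158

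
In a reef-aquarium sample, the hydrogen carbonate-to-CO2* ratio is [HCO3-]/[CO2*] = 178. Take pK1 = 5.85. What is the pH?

pH = 8.10

From K1 = [H⁺][HCO3-]/[CO2*]:  pH = pK1 + log₁₀([HCO3-]/[CO2*])
log₁₀(178) = +2.250
pH = 5.85 + (+2.250) = 8.10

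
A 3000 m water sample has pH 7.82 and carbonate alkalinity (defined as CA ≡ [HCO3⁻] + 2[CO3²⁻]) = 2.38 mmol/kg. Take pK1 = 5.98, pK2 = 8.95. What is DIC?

DIC = 2.26 mmol/kg

CA = [HCO3⁻] + 2[CO3²⁻] = (α₁ + 2α₂)·DIC
At pH 7.82: [H⁺]/K1 = 10^-1.84 = 0.014454, K2/[H⁺] = 10^-1.13 = 0.074131
α₁ = 1/(1 + 0.014454 + 0.074131) = 1/1.0886 = 0.9186; α₂ = α₁·K2/[H⁺] = 0.06810
α₁ + 2α₂ = 1.0548
DIC = CA / (α₁ + 2α₂) = 2.38 / 1.0548 = 2.26 mmol/kg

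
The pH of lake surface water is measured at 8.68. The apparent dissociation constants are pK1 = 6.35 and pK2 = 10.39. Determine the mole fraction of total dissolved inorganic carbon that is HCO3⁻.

α₁ = 0.976

α₁ = 1 / (1 + [H⁺]/K1 + K2/[H⁺]) = 1 / (1 + 10^-2.33 + 10^-1.71)
   = 1 / (1 + 0.0046774 + 0.019498) = 1/1.0242 = 0.9764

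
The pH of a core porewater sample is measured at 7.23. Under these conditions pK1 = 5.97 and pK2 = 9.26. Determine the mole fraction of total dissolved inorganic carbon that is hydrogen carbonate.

α₁ = 1 / (1 + [H⁺]/K1 + K2/[H⁺]) = 1 / (1 + 10^-1.26 + 10^-2.03)
   = 1 / (1 + 0.054954 + 0.0093325) = 1/1.0643 = 0.9396

α₁ = 0.940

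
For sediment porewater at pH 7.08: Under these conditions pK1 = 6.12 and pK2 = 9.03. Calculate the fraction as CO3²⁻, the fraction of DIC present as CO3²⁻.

α₂ = 1 / (1 + [H⁺]/K2 + [H⁺]²/(K1K2)) = 1 / (1 + 10^+1.95 + 10^+0.99)
   = 1 / (1 + 89.125 + 9.7724) = 1/99.897 = 0.01001

α₂ = 0.0100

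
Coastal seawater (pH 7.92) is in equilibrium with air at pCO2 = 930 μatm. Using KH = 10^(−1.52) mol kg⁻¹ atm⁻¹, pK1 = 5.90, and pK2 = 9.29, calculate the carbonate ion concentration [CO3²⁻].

[CO2*] = KH · pCO2 = 10^(−1.52) × 930×10^-6 = 2.809×10^-5 mol/kg
α₀ = 1/(1 + K1/[H⁺] + K1K2/[H⁺]²) = 1/(1 + 10^+2.02 + 10^+0.65) = 0.009076
DIC = [CO2*]/α₀ = 2.809×10^-5 / 0.009076 = 3.094 mmol/kg
[CO3²⁻] = α₂·DIC; α₂ = 0.04054, so [CO3²⁻] = 0.04054 × 3.094 = 0.125 mmol/kg

[CO3²⁻] = 0.125 mmol/kg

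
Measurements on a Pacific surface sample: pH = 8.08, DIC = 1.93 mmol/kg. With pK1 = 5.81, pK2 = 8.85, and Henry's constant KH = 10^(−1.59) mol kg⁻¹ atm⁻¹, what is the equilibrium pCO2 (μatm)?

pCO2 = 343 μatm

α₀ = 1 / (1 + K1/[H⁺] + K1K2/[H⁺]²) = 1 / (1 + 10^+2.27 + 10^+1.50)
   = 1 / (1 + 186.21 + 31.623) = 1/218.83 = 0.004570
[CO2*] = α₀ × DIC = 0.004570 × 1.93 = 0.008820 mmol/kg = 8.820 μmol/kg
pCO2 = [CO2*]/KH = 8.820×10^-6 / 2.570×10^-2 = 343 μatm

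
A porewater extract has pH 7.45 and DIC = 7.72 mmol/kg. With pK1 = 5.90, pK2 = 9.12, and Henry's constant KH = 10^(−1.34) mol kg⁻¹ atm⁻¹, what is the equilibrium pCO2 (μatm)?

α₀ = 1 / (1 + K1/[H⁺] + K1K2/[H⁺]²) = 1 / (1 + 10^+1.55 + 10^-0.12)
   = 1 / (1 + 35.481 + 0.75858) = 1/37.240 = 0.02685
[CO2*] = α₀ × DIC = 0.02685 × 7.72 = 0.2073 mmol/kg
pCO2 = [CO2*]/KH = 2.073×10^-4 / 4.571×10^-2 = 4540 μatm

pCO2 = 4540 μatm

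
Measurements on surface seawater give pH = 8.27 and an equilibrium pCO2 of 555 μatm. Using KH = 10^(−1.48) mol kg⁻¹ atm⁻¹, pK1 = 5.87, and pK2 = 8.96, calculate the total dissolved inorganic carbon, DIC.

[CO2*] = KH · pCO2 = 10^(−1.48) × 555×10^-6 = 1.838×10^-5 mol/kg
α₀ = 1/(1 + K1/[H⁺] + K1K2/[H⁺]²) = 1/(1 + 10^+2.40 + 10^+1.71) = 0.003295
DIC = [CO2*]/α₀ = 1.838×10^-5 / 0.003295 = 5.58 mmol/kg

DIC = 5.58 mmol/kg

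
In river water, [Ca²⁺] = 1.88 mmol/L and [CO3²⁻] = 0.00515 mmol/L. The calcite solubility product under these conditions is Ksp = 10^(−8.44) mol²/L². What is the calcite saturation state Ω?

Ksp = 10^(−8.44) = 3.631×10^-9
Ω = [Ca²⁺][CO3²⁻]/Ksp = (1.88×10^-3)(0.00515×10^-3) / 3.631×10^-9 = 2.67

Ω = 2.67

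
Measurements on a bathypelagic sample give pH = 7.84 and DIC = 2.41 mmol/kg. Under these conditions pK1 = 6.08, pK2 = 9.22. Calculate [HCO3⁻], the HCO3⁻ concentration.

α₁ = 1 / (1 + [H⁺]/K1 + K2/[H⁺]) = 1 / (1 + 10^-1.76 + 10^-1.38)
   = 1 / (1 + 0.017378 + 0.041687) = 1/1.0591 = 0.9442
[HCO3⁻] = α₁ × DIC = 0.9442 × 2.41 = 2.28 mmol/kg

[HCO3⁻] = 2.28 mmol/kg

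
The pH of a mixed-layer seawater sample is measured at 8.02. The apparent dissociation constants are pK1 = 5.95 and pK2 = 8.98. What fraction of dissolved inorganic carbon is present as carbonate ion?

α₂ = 0.0981

α₂ = 1 / (1 + [H⁺]/K2 + [H⁺]²/(K1K2)) = 1 / (1 + 10^+0.96 + 10^-1.11)
   = 1 / (1 + 9.1201 + 0.077625) = 1/10.198 = 0.09806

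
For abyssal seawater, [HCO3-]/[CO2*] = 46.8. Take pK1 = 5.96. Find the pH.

From K1 = [H⁺][HCO3-]/[CO2*]:  pH = pK1 + log₁₀([HCO3-]/[CO2*])
log₁₀(46.8) = +1.670
pH = 5.96 + (+1.670) = 7.63

pH = 7.63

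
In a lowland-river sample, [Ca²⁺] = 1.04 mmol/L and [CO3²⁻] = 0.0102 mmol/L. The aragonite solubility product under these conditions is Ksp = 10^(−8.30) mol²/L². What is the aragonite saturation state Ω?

Ksp = 10^(−8.30) = 5.012×10^-9
Ω = [Ca²⁺][CO3²⁻]/Ksp = (1.04×10^-3)(0.0102×10^-3) / 5.012×10^-9 = 2.12

Ω = 2.12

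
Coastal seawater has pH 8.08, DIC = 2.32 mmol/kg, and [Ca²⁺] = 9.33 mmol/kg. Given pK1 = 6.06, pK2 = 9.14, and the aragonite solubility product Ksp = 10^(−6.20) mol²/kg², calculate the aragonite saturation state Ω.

Ω = 2.72

α₂ = 1 / (1 + [H⁺]/K2 + [H⁺]²/(K1K2)) = 1 / (1 + 10^+1.06 + 10^-0.96)
   = 1 / (1 + 11.482 + 0.10965) = 1/12.591 = 0.07942
[CO3²⁻] = α₂ × DIC = 0.07942 × 2.32 = 0.1843 mmol/kg
Ksp = 10^(−6.20) = 6.310×10^-7
Ω = [Ca²⁺][CO3²⁻]/Ksp = (9.33×10^-3)(1.843×10^-4) / 6.310×10^-7 = 2.72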